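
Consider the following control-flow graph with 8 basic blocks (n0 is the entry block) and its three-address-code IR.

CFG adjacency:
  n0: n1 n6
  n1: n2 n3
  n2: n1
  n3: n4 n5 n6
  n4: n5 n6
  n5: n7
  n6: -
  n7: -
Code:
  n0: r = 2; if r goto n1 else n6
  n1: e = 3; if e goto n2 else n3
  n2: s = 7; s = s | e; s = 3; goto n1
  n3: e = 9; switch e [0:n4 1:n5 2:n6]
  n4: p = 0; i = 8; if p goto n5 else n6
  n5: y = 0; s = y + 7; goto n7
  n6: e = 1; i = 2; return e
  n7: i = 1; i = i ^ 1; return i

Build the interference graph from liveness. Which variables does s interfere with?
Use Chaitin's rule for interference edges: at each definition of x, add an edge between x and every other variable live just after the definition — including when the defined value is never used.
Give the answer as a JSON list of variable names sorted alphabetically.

Answer: ["e"]

Working:
Block summaries:
  n0: def={r} ue=∅
  n1: def={e} ue=∅
  n2: def={s} ue={e}
  n3: def={e} ue=∅
  n4: def={i,p} ue=∅
  n5: def={s,y} ue=∅
  n6: def={e,i} ue=∅
  n7: def={i} ue=∅

Liveness:
  live n0: ∅→∅
  live n1: ∅→{e}
  live n2: {e}→∅
  live n3: ∅→∅
  live n4: ∅→∅
  live n5: ∅→∅
  live n6: ∅→∅
  live n7: ∅→∅

Interfere edges:
  e — {i,s}
  i — {e,p}
  p — {i}
  r — ∅
  s — {e}
  y — ∅

N(s) = ["e"]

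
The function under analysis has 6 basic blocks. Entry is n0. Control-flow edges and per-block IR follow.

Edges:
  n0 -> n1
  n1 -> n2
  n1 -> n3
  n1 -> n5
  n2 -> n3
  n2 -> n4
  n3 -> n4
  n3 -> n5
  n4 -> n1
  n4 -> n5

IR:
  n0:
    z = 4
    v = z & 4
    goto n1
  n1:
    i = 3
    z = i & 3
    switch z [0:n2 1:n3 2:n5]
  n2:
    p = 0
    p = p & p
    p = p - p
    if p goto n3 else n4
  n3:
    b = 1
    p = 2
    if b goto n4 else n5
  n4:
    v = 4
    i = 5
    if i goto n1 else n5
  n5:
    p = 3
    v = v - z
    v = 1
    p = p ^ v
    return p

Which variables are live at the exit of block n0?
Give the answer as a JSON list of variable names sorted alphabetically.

Answer: ["v"]

Derivation:
Per-block:
  n0 def {v,z} use ∅
  n1 def {i,z} use ∅
  n2 def {p} use ∅
  n3 def {b,p} use ∅
  n4 def {i,v} use ∅
  n5 def {p,v} use {v,z}

Backward fixpoint:
  n0: in=∅ out={v}
  n1: in={v} out={v,z}
  n2: in={v,z} out={v,z}
  n3: in={v,z} out={v,z}
  n4: in={z} out={v,z}
  n5: in={v,z} out=∅

live-out(n0) = ["v"]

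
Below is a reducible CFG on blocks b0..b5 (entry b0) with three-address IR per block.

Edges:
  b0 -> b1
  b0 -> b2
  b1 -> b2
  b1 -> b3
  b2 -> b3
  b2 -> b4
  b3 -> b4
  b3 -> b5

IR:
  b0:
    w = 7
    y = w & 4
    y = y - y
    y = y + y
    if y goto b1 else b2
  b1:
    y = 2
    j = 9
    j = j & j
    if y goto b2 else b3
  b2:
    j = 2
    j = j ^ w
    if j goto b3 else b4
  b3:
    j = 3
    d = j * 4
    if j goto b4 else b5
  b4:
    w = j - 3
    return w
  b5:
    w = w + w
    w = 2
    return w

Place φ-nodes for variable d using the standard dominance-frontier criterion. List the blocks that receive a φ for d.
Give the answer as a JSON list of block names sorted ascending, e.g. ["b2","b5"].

Answer: ["b4"]

Working:
idom tree: b1←b0 b2←b0 b3←b0 b4←b0 b5←b3
Dom at joins:
  b2: preds {b0,b1}: {b0} ∩ {b0,b1} = {b0}; idom=b0
  b3: preds {b1,b2}: {b0,b1} ∩ {b0,b2} = {b0}; idom=b0
  b4: preds {b2,b3}: {b0,b2} ∩ {b0,b3} = {b0}; idom=b0

Frontier:
  join b2 pred b0: · stop@b0
  join b2 pred b1: b1 stop@b0
  join b3 pred b1: b1 stop@b0
  join b3 pred b2: b2 stop@b0
  join b4 pred b2: b2 stop@b0
  join b4 pred b3: b3 stop@b0
  DF(b0)=∅
  DF(b1)={b2,b3}
  DF(b2)={b3,b4}
  DF(b3)={b4}
  DF(b4)=∅
  DF(b5)=∅

φ for d: defs {b3}
  DF⁺ = {b4}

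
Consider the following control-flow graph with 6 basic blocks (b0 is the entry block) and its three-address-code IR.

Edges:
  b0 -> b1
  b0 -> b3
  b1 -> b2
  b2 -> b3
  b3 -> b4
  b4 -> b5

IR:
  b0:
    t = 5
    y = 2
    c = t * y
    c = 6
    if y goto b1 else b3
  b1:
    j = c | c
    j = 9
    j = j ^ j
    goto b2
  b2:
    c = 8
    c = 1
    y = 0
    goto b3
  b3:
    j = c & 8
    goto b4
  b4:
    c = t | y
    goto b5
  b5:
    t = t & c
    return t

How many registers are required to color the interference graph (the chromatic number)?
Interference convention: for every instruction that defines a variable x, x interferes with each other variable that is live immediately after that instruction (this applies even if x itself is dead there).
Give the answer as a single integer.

def/use:
  b0: def={c,t,y} ue=∅
  b1: def={j} ue={c}
  b2: def={c,y} ue=∅
  b3: def={j} ue={c}
  b4: def={c} ue={t,y}
  b5: def={t} ue={c,t}

Live sets:
  live b0: ∅→{c,t,y}
  live b1: {c,t}→{t}
  live b2: {t}→{c,t,y}
  live b3: {c,t,y}→{t,y}
  live b4: {t,y}→{c,t}
  live b5: {c,t}→∅

Conflict graph:
  c — {t,y}
  j — {t,y}
  t — {c,j,y}
  y — {c,j,t}

Registers:
  lower bound: {c,t,y} mutually conflict ⇒ χ ≥ 3
  3-colouring: R0={t}  R1={y}  R2={c,j}
  χ = 3

Answer: 3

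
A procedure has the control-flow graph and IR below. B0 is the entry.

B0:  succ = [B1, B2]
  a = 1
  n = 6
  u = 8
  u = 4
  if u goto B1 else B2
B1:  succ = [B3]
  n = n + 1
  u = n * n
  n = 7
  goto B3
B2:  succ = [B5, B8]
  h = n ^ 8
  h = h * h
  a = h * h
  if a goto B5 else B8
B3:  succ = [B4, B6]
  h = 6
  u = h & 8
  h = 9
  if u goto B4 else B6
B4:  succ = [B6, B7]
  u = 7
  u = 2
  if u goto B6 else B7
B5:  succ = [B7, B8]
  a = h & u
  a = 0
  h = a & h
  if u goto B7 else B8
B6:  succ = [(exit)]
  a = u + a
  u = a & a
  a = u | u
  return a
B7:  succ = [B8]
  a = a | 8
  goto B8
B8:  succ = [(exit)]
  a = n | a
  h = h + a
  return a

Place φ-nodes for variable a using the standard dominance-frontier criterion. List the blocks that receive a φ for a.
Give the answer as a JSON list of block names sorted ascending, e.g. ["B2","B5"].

Answer: ["B7", "B8"]

Analysis:
idom tree: B1←B0 B2←B0 B3←B1 B4←B3 B5←B2 B6←B3 B7←B0 B8←B0
Dom∩ at merges:
  B6: preds {B3,B4}: {B0,B1,B3} ∩ {B0,B1,B3,B4} = {B0,B1,B3}; idom=B3
  B7: preds {B4,B5}: {B0,B1,B3,B4} ∩ {B0,B2,B5} = {B0}; idom=B0
  B8: preds {B2,B5,B7}: {B0,B2} ∩ {B0,B2,B5} ∩ {B0,B7} = {B0}; idom=B0

Frontier:
  join B6 pred B3: · stop@B3
  join B6 pred B4: B4 stop@B3
  join B7 pred B4: B4→B3→B1 stop@B0
  join B7 pred B5: B5→B2 stop@B0
  join B8 pred B2: B2 stop@B0
  join B8 pred B5: B5→B2 stop@B0
  join B8 pred B7: B7 stop@B0
  DF(B0)=∅
  DF(B1)={B7}
  DF(B2)={B7,B8}
  DF(B3)={B7}
  DF(B4)={B6,B7}
  DF(B5)={B7,B8}
  DF(B6)=∅
  DF(B7)={B8}
  DF(B8)=∅

φ for a: defs {B0,B2,B5,B6,B7,B8}
  DF⁺ = {B7,B8}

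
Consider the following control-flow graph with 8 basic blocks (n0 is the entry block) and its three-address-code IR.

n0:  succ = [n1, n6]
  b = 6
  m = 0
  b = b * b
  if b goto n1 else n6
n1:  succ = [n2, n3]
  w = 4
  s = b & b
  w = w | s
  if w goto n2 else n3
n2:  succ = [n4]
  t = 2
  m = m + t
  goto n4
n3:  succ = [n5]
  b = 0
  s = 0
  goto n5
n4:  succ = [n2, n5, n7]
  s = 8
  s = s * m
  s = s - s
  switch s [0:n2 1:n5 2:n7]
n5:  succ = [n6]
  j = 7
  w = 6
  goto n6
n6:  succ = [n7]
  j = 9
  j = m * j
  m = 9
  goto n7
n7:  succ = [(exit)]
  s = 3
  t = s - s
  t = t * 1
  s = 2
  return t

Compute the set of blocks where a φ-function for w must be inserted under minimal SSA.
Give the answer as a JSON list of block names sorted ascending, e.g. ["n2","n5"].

idom tree: n1←n0 n2←n1 n3←n1 n4←n2 n5←n1 n6←n0 n7←n0
Join-block Dom:
  n2: preds {n1,n4}: {n0,n1} ∩ {n0,n1,n2,n4} = {n0,n1}; idom=n1
  n5: preds {n3,n4}: {n0,n1,n3} ∩ {n0,n1,n2,n4} = {n0,n1}; idom=n1
  n6: preds {n0,n5}: {n0} ∩ {n0,n1,n5} = {n0}; idom=n0
  n7: preds {n4,n6}: {n0,n1,n2,n4} ∩ {n0,n6} = {n0}; idom=n0

DF derivation:
  n2←n1: walk · to n1
  n2←n4: walk n4→n2 to n1
  n5←n3: walk n3 to n1
  n5←n4: walk n4→n2 to n1
  n6←n0: walk · to n0
  n6←n5: walk n5→n1 to n0
  n7←n4: walk n4→n2→n1 to n0
  n7←n6: walk n6 to n0
  DF(n0)=∅
  DF(n1)={n6,n7}
  DF(n2)={n2,n5,n7}
  DF(n3)={n5}
  DF(n4)={n2,n5,n7}
  DF(n5)={n6}
  DF(n6)={n7}
  DF(n7)=∅

φ for w: defs {n1,n5}
  DF⁺ = {n6,n7}

Answer: ["n6", "n7"]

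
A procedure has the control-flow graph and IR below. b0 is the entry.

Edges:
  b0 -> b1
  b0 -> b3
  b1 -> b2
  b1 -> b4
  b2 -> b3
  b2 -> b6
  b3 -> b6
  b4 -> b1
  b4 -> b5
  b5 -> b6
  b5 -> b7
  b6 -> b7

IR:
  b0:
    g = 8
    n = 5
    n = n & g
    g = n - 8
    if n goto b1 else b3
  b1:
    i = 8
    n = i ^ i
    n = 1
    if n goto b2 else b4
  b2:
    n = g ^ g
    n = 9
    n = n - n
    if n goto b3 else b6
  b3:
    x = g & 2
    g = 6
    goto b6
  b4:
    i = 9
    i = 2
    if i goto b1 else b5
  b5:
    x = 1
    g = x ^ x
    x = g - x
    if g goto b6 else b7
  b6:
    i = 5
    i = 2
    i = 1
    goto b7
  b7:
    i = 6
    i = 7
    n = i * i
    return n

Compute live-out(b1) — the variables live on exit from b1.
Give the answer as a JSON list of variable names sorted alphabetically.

Answer: ["g"]

Derivation:
def/use:
  b0: def={g,n} ue=∅
  b1: def={i,n} ue=∅
  b2: def={n} ue={g}
  b3: def={g,x} ue={g}
  b4: def={i} ue=∅
  b5: def={g,x} ue=∅
  b6: def={i} ue=∅
  b7: def={i,n} ue=∅

Live sets:
  b0: in=∅ out={g}
  b1: in={g} out={g}
  b2: in={g} out={g}
  b3: in={g} out=∅
  b4: in={g} out={g}
  b5: in=∅ out=∅
  b6: in=∅ out=∅
  b7: in=∅ out=∅

live-out(b1) = ["g"]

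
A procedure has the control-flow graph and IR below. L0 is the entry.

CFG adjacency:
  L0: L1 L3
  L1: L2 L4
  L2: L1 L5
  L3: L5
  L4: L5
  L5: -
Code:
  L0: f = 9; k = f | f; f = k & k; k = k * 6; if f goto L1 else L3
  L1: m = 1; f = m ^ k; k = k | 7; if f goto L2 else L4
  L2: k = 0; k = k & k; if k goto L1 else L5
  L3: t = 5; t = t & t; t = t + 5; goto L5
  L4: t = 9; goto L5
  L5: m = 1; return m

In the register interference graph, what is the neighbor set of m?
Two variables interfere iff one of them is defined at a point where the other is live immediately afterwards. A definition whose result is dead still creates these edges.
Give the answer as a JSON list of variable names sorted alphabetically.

Block summaries:
  L0 def {f,k} use ∅
  L1 def {f,k,m} use {k}
  L2 def {k} use ∅
  L3 def {t} use ∅
  L4 def {t} use ∅
  L5 def {m} use ∅

Backward fixpoint:
  live L0: ∅→{k}
  live L1: {k}→∅
  live L2: ∅→{k}
  live L3: ∅→∅
  live L4: ∅→∅
  live L5: ∅→∅

Interference:
  f↔{k}
  k↔{f,m}
  m↔{k}
  t↔∅

N(m) = ["k"]

Answer: ["k"]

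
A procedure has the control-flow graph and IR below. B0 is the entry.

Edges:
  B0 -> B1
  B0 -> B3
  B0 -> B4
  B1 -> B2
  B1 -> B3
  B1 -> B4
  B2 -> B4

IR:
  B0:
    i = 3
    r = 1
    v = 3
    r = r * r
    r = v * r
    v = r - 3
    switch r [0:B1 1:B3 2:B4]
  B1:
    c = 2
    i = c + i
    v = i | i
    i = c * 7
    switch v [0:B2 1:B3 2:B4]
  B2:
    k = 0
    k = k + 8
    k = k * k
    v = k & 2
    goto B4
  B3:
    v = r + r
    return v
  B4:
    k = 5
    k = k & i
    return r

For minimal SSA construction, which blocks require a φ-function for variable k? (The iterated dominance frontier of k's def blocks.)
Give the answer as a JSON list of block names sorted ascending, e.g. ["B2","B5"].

Answer: ["B4"]

Working:
idom tree: B1←B0 B2←B1 B3←B0 B4←B0
Dom at joins:
  B3: preds {B0,B1}: {B0} ∩ {B0,B1} = {B0}; idom=B0
  B4: preds {B0,B1,B2}: {B0} ∩ {B0,B1} ∩ {B0,B1,B2} = {B0}; idom=B0

DF derivation:
  B3←B0: walk · to B0
  B3←B1: walk B1 to B0
  B4←B0: walk · to B0
  B4←B1: walk B1 to B0
  B4←B2: walk B2→B1 to B0
  DF(B0)=∅
  DF(B1)={B3,B4}
  DF(B2)={B4}
  DF(B3)=∅
  DF(B4)=∅

φ for k: defs {B2,B4}
  DF⁺ = {B4}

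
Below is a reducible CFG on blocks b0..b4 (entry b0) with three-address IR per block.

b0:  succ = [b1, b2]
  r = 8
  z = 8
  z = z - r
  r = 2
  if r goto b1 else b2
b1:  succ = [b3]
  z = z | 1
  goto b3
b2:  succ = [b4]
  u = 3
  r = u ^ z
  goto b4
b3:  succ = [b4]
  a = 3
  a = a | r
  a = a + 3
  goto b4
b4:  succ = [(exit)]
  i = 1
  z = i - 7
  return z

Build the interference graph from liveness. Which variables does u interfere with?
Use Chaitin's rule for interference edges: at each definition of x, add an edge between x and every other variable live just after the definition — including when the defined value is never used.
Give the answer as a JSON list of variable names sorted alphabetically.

Answer: ["z"]

Analysis:
def/use:
  b0 def {r,z} use ∅
  b1 def {z} use {z}
  b2 def {r,u} use {z}
  b3 def {a} use {r}
  b4 def {i,z} use ∅

Liveness:
  b0: in=∅ out={r,z}
  b1: in={r,z} out={r}
  b2: in={z} out=∅
  b3: in={r} out=∅
  b4: in=∅ out=∅

Interference:
  a: {r}
  i: ∅
  r: {a,z}
  u: {z}
  z: {r,u}

N(u) = ["z"]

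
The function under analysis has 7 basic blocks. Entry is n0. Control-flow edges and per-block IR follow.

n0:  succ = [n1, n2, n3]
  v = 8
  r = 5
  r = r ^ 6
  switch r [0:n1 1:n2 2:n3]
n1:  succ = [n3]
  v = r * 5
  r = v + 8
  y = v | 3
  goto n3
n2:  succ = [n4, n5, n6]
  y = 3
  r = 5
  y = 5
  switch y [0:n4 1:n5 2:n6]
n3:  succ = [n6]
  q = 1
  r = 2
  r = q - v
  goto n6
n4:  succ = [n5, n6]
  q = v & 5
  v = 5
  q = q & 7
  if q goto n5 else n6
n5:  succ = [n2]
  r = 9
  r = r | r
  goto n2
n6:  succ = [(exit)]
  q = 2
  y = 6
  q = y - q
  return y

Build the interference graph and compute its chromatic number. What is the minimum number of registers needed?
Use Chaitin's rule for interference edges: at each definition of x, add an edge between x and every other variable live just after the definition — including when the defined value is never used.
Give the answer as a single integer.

def/use:
  n0 def {r,v} use ∅
  n1 def {r,v,y} use {r}
  n2 def {r,y} use ∅
  n3 def {q,r} use {v}
  n4 def {q,v} use {v}
  n5 def {r} use ∅
  n6 def {q,y} use ∅

Backward fixpoint:
  n0: in=∅ out={r,v}
  n1: in={r} out={v}
  n2: in={v} out={v}
  n3: in={v} out=∅
  n4: in={v} out={v}
  n5: in={v} out={v}
  n6: in=∅ out=∅

Interference:
  q — {r,v,y}
  r — {q,v}
  v — {q,r,y}
  y — {q,v}

Registers:
  {q,r,v} pairwise interfere (3-clique) ⇒ χ ≥ 3
  3-colouring: R0={q}  R1={v}  R2={r,y}
  χ = 3

Answer: 3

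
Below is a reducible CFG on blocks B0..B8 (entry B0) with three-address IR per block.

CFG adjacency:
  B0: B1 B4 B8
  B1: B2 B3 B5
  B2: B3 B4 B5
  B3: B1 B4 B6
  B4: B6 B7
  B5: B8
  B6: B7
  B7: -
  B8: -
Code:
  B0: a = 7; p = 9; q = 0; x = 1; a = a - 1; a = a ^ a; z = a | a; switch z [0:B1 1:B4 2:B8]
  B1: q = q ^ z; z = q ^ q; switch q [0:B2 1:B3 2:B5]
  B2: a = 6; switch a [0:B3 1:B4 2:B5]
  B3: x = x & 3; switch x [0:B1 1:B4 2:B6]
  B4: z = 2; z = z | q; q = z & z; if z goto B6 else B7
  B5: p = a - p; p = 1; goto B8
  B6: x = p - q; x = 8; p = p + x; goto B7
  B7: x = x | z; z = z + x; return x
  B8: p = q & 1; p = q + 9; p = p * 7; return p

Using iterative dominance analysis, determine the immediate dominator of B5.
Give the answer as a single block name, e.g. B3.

idom tree: B1←B0 B2←B1 B3←B1 B4←B0 B5←B1 B6←B0 B7←B0 B8←B0
Join-block Dom:
  B1: preds {B0,B3}: {B0} ∩ {B0,B1,B3} = {B0}; idom=B0
  B3: preds {B1,B2}: {B0,B1} ∩ {B0,B1,B2} = {B0,B1}; idom=B1
  B4: preds {B0,B2,B3}: {B0} ∩ {B0,B1,B2} ∩ {B0,B1,B3} = {B0}; idom=B0
  B5: preds {B1,B2}: {B0,B1} ∩ {B0,B1,B2} = {B0,B1}; idom=B1
  B6: preds {B3,B4}: {B0,B1,B3} ∩ {B0,B4} = {B0}; idom=B0
  B7: preds {B4,B6}: {B0,B4} ∩ {B0,B6} = {B0}; idom=B0
  B8: preds {B0,B5}: {B0} ∩ {B0,B1,B5} = {B0}; idom=B0

idom(B5) = B1

Answer: B1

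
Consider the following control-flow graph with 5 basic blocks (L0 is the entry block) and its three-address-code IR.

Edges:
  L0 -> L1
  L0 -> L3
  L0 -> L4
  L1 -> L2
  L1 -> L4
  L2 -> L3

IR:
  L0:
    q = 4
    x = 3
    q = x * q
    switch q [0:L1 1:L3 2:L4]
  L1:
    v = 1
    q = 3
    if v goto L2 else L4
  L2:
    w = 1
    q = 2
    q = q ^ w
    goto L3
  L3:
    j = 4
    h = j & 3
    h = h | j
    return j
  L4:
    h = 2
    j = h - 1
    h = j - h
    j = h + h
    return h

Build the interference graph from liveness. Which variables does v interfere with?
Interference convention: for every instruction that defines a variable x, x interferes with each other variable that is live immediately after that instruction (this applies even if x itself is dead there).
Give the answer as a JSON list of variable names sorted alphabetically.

def/use:
  L0: def={q,x} ue=∅
  L1: def={q,v} ue=∅
  L2: def={q,w} ue=∅
  L3: def={h,j} ue=∅
  L4: def={h,j} ue=∅

Liveness:
  live L0: ∅→∅
  live L1: ∅→∅
  live L2: ∅→∅
  live L3: ∅→∅
  live L4: ∅→∅

Conflict graph:
  h↔{j}
  j↔{h}
  q↔{v,w,x}
  v↔{q}
  w↔{q}
  x↔{q}

N(v) = ["q"]

Answer: ["q"]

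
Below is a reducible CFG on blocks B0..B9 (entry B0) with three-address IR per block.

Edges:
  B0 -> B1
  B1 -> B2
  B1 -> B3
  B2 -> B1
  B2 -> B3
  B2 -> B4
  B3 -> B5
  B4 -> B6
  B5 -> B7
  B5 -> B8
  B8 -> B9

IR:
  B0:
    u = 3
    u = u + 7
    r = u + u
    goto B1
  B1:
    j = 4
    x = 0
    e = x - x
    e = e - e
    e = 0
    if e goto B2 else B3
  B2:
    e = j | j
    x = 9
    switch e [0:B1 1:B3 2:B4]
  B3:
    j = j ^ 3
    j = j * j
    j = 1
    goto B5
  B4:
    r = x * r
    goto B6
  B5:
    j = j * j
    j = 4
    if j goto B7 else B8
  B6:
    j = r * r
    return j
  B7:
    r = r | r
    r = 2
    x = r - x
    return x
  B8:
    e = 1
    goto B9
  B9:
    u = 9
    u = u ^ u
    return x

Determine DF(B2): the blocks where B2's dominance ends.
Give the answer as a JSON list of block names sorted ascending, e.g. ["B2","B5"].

Answer: ["B1", "B3"]

Derivation:
idom tree: B1←B0 B2←B1 B3←B1 B4←B2 B5←B3 B6←B4 B7←B5 B8←B5 B9←B8
Dom∩ at merges:
  B1: preds {B0,B2}: {B0} ∩ {B0,B1,B2} = {B0}; idom=B0
  B3: preds {B1,B2}: {B0,B1} ∩ {B0,B1,B2} = {B0,B1}; idom=B1

Frontier:
  join B1 pred B0: · stop@B0
  join B1 pred B2: B2→B1 stop@B0
  join B3 pred B1: · stop@B1
  join B3 pred B2: B2 stop@B1
  DF(B0)=∅
  DF(B1)={B1}
  DF(B2)={B1,B3}
  DF(B3)=∅
  DF(B4)=∅
  DF(B5)=∅
  DF(B6)=∅
  DF(B7)=∅
  DF(B8)=∅
  DF(B9)=∅

DF(B2) = ["B1", "B3"]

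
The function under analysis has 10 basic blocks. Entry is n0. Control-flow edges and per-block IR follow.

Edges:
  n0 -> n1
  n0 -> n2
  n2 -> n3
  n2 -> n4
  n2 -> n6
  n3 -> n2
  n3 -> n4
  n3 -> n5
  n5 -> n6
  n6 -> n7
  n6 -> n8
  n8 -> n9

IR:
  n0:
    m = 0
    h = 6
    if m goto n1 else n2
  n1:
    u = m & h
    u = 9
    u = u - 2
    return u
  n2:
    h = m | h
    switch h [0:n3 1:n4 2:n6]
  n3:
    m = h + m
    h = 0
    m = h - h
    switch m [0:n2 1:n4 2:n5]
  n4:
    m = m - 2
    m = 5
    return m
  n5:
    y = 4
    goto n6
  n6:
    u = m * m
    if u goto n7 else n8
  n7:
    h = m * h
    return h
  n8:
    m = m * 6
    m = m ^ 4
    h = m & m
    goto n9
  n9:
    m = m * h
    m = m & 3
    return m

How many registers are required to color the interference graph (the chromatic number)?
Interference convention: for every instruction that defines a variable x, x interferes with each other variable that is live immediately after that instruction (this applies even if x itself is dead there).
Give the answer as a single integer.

Answer: 3

Derivation:
Per-block:
  n0 def {h,m} use ∅
  n1 def {u} use {h,m}
  n2 def {h} use {h,m}
  n3 def {h,m} use {h,m}
  n4 def {m} use {m}
  n5 def {y} use ∅
  n6 def {u} use {m}
  n7 def {h} use {h,m}
  n8 def {h,m} use {m}
  n9 def {m} use {h,m}

Backward fixpoint:
  live n0: ∅→{h,m}
  live n1: {h,m}→∅
  live n2: {h,m}→{h,m}
  live n3: {h,m}→{h,m}
  live n4: {m}→∅
  live n5: {h,m}→{h,m}
  live n6: {h,m}→{h,m}
  live n7: {h,m}→∅
  live n8: {m}→{h,m}
  live n9: {h,m}→∅

Interference:
  h — {m,u,y}
  m — {h,u,y}
  u — {h,m}
  y — {h,m}

Registers:
  {h,m,u} pairwise interfere (3-clique) ⇒ χ ≥ 3
  3-colouring: R0={h}  R1={m}  R2={u,y}
  χ = 3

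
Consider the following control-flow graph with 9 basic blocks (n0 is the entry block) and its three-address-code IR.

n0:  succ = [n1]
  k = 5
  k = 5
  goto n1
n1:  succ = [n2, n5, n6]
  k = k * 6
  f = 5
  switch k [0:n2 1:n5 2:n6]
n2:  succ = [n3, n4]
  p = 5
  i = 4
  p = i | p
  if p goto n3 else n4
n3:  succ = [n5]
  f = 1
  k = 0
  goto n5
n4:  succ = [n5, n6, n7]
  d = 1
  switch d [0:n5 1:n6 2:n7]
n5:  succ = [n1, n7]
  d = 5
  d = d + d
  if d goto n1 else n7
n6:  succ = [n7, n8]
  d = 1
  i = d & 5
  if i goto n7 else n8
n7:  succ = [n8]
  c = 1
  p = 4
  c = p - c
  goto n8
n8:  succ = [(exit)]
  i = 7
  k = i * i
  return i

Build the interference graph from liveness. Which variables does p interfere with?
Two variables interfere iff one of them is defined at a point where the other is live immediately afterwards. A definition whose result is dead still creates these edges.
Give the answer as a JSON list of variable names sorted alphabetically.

Answer: ["c", "i", "k"]

Working:
Per-block:
  n0: def={k} ue=∅
  n1: def={f,k} ue={k}
  n2: def={i,p} ue=∅
  n3: def={f,k} ue=∅
  n4: def={d} ue=∅
  n5: def={d} ue=∅
  n6: def={d,i} ue=∅
  n7: def={c,p} ue=∅
  n8: def={i,k} ue=∅

Liveness:
  live n0: ∅→{k}
  live n1: {k}→{k}
  live n2: {k}→{k}
  live n3: ∅→{k}
  live n4: {k}→{k}
  live n5: {k}→{k}
  live n6: ∅→∅
  live n7: ∅→∅
  live n8: ∅→∅

Interference:
  c↔{p}
  d↔{k}
  f↔{k}
  i↔{k,p}
  k↔{d,f,i,p}
  p↔{c,i,k}

N(p) = ["c", "i", "k"]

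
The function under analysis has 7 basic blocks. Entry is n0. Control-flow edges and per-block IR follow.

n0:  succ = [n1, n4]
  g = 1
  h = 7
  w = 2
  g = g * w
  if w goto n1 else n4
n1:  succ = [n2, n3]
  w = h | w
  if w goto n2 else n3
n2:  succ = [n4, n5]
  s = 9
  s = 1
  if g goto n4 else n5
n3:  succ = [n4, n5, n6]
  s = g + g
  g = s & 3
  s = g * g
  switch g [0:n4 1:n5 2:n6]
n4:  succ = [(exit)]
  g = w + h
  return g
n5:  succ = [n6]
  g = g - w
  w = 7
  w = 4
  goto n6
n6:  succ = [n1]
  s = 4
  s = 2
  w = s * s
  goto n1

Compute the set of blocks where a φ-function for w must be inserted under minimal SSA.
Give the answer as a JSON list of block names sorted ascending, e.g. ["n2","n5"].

Answer: ["n1", "n4", "n6"]

Working:
idom tree: n1←n0 n2←n1 n3←n1 n4←n0 n5←n1 n6←n1
Dom∩ at merges:
  n1: preds {n0,n6}: {n0} ∩ {n0,n1,n6} = {n0}; idom=n0
  n4: preds {n0,n2,n3}: {n0} ∩ {n0,n1,n2} ∩ {n0,n1,n3} = {n0}; idom=n0
  n5: preds {n2,n3}: {n0,n1,n2} ∩ {n0,n1,n3} = {n0,n1}; idom=n1
  n6: preds {n3,n5}: {n0,n1,n3} ∩ {n0,n1,n5} = {n0,n1}; idom=n1

Frontier:
  n1←n0: walk · to n0
  n1←n6: walk n6→n1 to n0
  n4←n0: walk · to n0
  n4←n2: walk n2→n1 to n0
  n4←n3: walk n3→n1 to n0
  n5←n2: walk n2 to n1
  n5←n3: walk n3 to n1
  n6←n3: walk n3 to n1
  n6←n5: walk n5 to n1
  n0 → ∅
  n1 → {n1,n4}
  n2 → {n4,n5}
  n3 → {n4,n5,n6}
  n4 → ∅
  n5 → {n6}
  n6 → {n1}

φ for w: defs {n0,n1,n5,n6}
  DF⁺ = {n1,n4,n6}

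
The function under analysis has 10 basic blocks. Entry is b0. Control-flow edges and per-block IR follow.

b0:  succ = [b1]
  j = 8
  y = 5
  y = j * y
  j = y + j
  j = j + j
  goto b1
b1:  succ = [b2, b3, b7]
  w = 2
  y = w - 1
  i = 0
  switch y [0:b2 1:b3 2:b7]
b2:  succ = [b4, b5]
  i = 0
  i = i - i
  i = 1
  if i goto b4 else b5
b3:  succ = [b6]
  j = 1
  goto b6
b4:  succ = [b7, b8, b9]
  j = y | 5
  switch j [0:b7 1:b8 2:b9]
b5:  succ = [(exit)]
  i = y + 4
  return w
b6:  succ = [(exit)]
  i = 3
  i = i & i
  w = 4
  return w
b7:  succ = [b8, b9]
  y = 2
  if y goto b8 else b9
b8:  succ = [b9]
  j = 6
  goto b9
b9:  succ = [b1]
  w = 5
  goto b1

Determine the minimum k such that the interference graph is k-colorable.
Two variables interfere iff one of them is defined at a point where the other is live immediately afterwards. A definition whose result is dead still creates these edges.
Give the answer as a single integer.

Per-block:
  b0: {j,y} / ∅
  b1: {i,w,y} / ∅
  b2: {i} / ∅
  b3: {j} / ∅
  b4: {j} / {y}
  b5: {i} / {w,y}
  b6: {i,w} / ∅
  b7: {y} / ∅
  b8: {j} / ∅
  b9: {w} / ∅

Backward fixpoint:
  b0: in=∅ out=∅
  b1: in=∅ out={w,y}
  b2: in={w,y} out={w,y}
  b3: in=∅ out=∅
  b4: in={y} out=∅
  b5: in={w,y} out=∅
  b6: in=∅ out=∅
  b7: in=∅ out=∅
  b8: in=∅ out=∅
  b9: in=∅ out=∅

Interference:
  i: {w,y}
  j: {y}
  w: {i,y}
  y: {i,j,w}

Colouring:
  lower bound: {i,w,y} mutually conflict ⇒ χ ≥ 3
  3-colouring: r0={y}  r1={i,j}  r2={w}
  χ = 3

Answer: 3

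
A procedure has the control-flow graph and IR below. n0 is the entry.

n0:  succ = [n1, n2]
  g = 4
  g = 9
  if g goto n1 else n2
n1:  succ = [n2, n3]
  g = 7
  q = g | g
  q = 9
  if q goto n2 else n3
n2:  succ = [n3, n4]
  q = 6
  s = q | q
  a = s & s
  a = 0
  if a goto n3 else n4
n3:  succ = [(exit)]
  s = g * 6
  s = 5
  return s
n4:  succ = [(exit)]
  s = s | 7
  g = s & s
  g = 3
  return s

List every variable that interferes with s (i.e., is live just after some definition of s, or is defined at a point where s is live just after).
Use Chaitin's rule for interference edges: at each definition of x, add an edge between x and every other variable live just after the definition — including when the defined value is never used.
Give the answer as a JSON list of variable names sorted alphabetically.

Block summaries:
  n0 def {g} use ∅
  n1 def {g,q} use ∅
  n2 def {a,q,s} use ∅
  n3 def {s} use {g}
  n4 def {g,s} use {s}

Live sets:
  live n0: ∅→{g}
  live n1: ∅→{g}
  live n2: {g}→{g,s}
  live n3: {g}→∅
  live n4: {s}→∅

Interference:
  a: {g,s}
  g: {a,q,s}
  q: {g}
  s: {a,g}

N(s) = ["a", "g"]

Answer: ["a", "g"]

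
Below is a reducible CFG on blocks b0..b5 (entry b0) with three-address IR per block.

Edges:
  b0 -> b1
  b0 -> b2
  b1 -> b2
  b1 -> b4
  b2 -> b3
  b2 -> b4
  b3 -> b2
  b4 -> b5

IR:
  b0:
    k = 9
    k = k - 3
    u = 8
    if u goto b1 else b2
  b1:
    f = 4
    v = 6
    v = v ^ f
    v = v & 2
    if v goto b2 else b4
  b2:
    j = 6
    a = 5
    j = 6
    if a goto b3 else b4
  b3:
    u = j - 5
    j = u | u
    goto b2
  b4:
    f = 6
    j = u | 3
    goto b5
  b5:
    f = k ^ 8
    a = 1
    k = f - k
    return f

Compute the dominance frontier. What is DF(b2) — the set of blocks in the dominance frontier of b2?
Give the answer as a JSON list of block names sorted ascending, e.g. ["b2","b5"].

idom tree: b1←b0 b2←b0 b3←b2 b4←b0 b5←b4
Dom∩ at merges:
  b2: preds {b0,b1,b3}: {b0} ∩ {b0,b1} ∩ {b0,b2,b3} = {b0}; idom=b0
  b4: preds {b1,b2}: {b0,b1} ∩ {b0,b2} = {b0}; idom=b0

Frontier:
  b2←b0: walk · to b0
  b2←b1: walk b1 to b0
  b2←b3: walk b3→b2 to b0
  b4←b1: walk b1 to b0
  b4←b2: walk b2 to b0
  b0 → ∅
  b1 → {b2,b4}
  b2 → {b2,b4}
  b3 → {b2}
  b4 → ∅
  b5 → ∅

DF(b2) = ["b2", "b4"]

Answer: ["b2", "b4"]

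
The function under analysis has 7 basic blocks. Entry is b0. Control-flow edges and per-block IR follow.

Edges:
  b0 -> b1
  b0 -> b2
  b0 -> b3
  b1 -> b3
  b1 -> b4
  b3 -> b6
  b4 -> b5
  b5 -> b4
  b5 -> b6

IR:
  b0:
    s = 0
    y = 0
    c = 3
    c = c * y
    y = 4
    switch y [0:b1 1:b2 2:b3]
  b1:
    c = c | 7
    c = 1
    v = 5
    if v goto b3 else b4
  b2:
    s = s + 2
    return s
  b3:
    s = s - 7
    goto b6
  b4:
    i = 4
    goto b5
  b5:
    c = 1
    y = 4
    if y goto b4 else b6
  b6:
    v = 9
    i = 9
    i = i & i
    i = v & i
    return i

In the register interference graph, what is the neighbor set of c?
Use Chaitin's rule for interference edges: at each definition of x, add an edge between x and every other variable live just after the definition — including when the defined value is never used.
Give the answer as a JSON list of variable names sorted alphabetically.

Block summaries:
  b0: def={c,s,y} ue=∅
  b1: def={c,v} ue={c}
  b2: def={s} ue={s}
  b3: def={s} ue={s}
  b4: def={i} ue=∅
  b5: def={c,y} ue=∅
  b6: def={i,v} ue=∅

Live sets:
  live b0: ∅→{c,s}
  live b1: {c,s}→{s}
  live b2: {s}→∅
  live b3: {s}→∅
  live b4: ∅→∅
  live b5: ∅→∅
  live b6: ∅→∅

Interference:
  c: {s,y}
  i: {v}
  s: {c,v,y}
  v: {i,s}
  y: {c,s}

N(c) = ["s", "y"]

Answer: ["s", "y"]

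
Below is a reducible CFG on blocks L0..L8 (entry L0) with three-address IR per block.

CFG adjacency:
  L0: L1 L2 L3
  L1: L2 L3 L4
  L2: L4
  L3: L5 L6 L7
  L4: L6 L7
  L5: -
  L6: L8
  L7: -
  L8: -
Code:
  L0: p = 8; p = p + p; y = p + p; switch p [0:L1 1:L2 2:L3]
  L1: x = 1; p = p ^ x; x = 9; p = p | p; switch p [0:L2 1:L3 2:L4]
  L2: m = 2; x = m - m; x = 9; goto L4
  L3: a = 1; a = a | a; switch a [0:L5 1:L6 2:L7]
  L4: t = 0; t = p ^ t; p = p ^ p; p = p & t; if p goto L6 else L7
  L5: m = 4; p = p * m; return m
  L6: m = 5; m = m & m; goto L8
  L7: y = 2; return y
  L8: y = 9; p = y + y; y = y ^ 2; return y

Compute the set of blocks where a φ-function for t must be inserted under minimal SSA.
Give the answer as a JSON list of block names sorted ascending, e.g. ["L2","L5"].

Answer: ["L6", "L7"]

Working:
idom tree: L1←L0 L2←L0 L3←L0 L4←L0 L5←L3 L6←L0 L7←L0 L8←L6
Dom at joins:
  L2: preds {L0,L1}: {L0} ∩ {L0,L1} = {L0}; idom=L0
  L3: preds {L0,L1}: {L0} ∩ {L0,L1} = {L0}; idom=L0
  L4: preds {L1,L2}: {L0,L1} ∩ {L0,L2} = {L0}; idom=L0
  L6: preds {L3,L4}: {L0,L3} ∩ {L0,L4} = {L0}; idom=L0
  L7: preds {L3,L4}: {L0,L3} ∩ {L0,L4} = {L0}; idom=L0

Frontier:
  L2←L0: walk · to L0
  L2←L1: walk L1 to L0
  L3←L0: walk · to L0
  L3←L1: walk L1 to L0
  L4←L1: walk L1 to L0
  L4←L2: walk L2 to L0
  L6←L3: walk L3 to L0
  L6←L4: walk L4 to L0
  L7←L3: walk L3 to L0
  L7←L4: walk L4 to L0
  DF(L0)=∅
  DF(L1)={L2,L3,L4}
  DF(L2)={L4}
  DF(L3)={L6,L7}
  DF(L4)={L6,L7}
  DF(L5)=∅
  DF(L6)=∅
  DF(L7)=∅
  DF(L8)=∅

φ for t: defs {L4}
  DF⁺ = {L6,L7}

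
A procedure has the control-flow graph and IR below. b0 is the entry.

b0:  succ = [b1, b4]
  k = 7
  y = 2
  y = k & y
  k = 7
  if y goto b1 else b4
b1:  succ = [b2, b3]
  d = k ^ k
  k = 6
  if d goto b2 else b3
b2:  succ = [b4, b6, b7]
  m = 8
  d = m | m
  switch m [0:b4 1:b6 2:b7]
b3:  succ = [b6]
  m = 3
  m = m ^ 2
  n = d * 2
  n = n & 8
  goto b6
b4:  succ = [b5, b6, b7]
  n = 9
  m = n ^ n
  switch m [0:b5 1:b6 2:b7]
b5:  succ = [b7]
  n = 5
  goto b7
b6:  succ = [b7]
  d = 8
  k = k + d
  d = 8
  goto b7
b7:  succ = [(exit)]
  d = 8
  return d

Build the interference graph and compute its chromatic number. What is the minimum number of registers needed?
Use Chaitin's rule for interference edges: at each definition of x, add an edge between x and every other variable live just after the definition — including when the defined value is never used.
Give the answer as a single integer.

Answer: 3

Working:
Per-block:
  b0: def={k,y} ue=∅
  b1: def={d,k} ue={k}
  b2: def={d,m} ue=∅
  b3: def={m,n} ue={d}
  b4: def={m,n} ue=∅
  b5: def={n} ue=∅
  b6: def={d,k} ue={k}
  b7: def={d} ue=∅

Live sets:
  live b0: ∅→{k}
  live b1: {k}→{d,k}
  live b2: {k}→{k}
  live b3: {d,k}→{k}
  live b4: {k}→{k}
  live b5: ∅→∅
  live b6: {k}→∅
  live b7: ∅→∅

Conflict graph:
  d↔{k,m}
  k↔{d,m,n,y}
  m↔{d,k}
  n↔{k}
  y↔{k}

Colouring:
  {d,k,m} pairwise interfere (3-clique) ⇒ χ ≥ 3
  assign d→c1 k→c0 m→c2 n→c1 y→c1 — no edge inside a register ⇒ χ ≤ 3
  χ = 3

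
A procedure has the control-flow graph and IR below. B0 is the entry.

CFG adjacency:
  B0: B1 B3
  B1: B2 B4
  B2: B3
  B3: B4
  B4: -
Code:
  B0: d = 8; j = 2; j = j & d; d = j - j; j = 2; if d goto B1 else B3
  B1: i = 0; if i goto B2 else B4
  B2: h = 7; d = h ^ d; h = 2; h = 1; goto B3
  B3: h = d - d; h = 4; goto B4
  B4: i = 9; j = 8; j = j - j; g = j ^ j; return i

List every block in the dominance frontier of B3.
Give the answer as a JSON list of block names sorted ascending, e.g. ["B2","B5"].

idom tree: B1←B0 B2←B1 B3←B0 B4←B0
Dom∩ at merges:
  B3: preds {B0,B2}: {B0} ∩ {B0,B1,B2} = {B0}; idom=B0
  B4: preds {B1,B3}: {B0,B1} ∩ {B0,B3} = {B0}; idom=B0

DF derivation:
  B3←B0: walk · to B0
  B3←B2: walk B2→B1 to B0
  B4←B1: walk B1 to B0
  B4←B3: walk B3 to B0
  B0 → ∅
  B1 → {B3,B4}
  B2 → {B3}
  B3 → {B4}
  B4 → ∅

DF(B3) = ["B4"]

Answer: ["B4"]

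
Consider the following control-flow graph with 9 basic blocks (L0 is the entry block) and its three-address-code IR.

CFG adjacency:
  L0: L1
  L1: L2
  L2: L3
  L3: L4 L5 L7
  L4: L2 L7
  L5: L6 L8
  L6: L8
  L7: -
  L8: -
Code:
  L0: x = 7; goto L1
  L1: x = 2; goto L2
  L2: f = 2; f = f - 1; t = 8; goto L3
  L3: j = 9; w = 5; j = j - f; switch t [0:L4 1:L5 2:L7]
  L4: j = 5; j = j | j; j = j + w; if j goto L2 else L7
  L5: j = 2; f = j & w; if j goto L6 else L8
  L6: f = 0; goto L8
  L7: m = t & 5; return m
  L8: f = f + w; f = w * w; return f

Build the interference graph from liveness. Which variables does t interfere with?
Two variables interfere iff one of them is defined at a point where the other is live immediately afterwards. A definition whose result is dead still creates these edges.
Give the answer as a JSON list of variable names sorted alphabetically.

Answer: ["f", "j", "w"]

Analysis:
def/use:
  L0: {x} / ∅
  L1: {x} / ∅
  L2: {f,t} / ∅
  L3: {j,w} / {f,t}
  L4: {j} / {w}
  L5: {f,j} / {w}
  L6: {f} / ∅
  L7: {m} / {t}
  L8: {f} / {f,w}

Live sets:
  L0 li=∅ lo=∅
  L1 li=∅ lo=∅
  L2 li=∅ lo={f,t}
  L3 li={f,t} lo={t,w}
  L4 li={t,w} lo={t}
  L5 li={w} lo={f,w}
  L6 li={w} lo={f,w}
  L7 li={t} lo=∅
  L8 li={f,w} lo=∅

Interfere edges:
  f↔{j,t,w}
  j↔{f,t,w}
  m↔∅
  t↔{f,j,w}
  w↔{f,j,t}
  x↔∅

N(t) = ["f", "j", "w"]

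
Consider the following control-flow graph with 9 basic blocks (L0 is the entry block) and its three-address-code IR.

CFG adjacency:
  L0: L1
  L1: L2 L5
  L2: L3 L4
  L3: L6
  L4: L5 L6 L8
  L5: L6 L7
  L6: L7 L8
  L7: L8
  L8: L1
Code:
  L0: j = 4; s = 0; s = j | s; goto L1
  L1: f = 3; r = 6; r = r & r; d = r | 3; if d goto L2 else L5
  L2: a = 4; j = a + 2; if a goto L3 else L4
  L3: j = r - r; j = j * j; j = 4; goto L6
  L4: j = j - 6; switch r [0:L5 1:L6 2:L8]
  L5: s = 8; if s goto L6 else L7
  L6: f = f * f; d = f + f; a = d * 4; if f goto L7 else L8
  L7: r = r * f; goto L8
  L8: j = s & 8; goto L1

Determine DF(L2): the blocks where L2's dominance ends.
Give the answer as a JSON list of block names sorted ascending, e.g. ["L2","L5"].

idom tree: L1←L0 L2←L1 L3←L2 L4←L2 L5←L1 L6←L1 L7←L1 L8←L1
Dom at joins:
  L1: preds {L0,L8}: {L0} ∩ {L0,L1,L8} = {L0}; idom=L0
  L5: preds {L1,L4}: {L0,L1} ∩ {L0,L1,L2,L4} = {L0,L1}; idom=L1
  L6: preds {L3,L4,L5}: {L0,L1,L2,L3} ∩ {L0,L1,L2,L4} ∩ {L0,L1,L5} = {L0,L1}; idom=L1
  L7: preds {L5,L6}: {L0,L1,L5} ∩ {L0,L1,L6} = {L0,L1}; idom=L1
  L8: preds {L4,L6,L7}: {L0,L1,L2,L4} ∩ {L0,L1,L6} ∩ {L0,L1,L7} = {L0,L1}; idom=L1

Frontier:
  L1←L0: walk · to L0
  L1←L8: walk L8→L1 to L0
  L5←L1: walk · to L1
  L5←L4: walk L4→L2 to L1
  L6←L3: walk L3→L2 to L1
  L6←L4: walk L4→L2 to L1
  L6←L5: walk L5 to L1
  L7←L5: walk L5 to L1
  L7←L6: walk L6 to L1
  L8←L4: walk L4→L2 to L1
  L8←L6: walk L6 to L1
  L8←L7: walk L7 to L1
  L0: DF=∅
  L1: DF={L1}
  L2: DF={L5,L6,L8}
  L3: DF={L6}
  L4: DF={L5,L6,L8}
  L5: DF={L6,L7}
  L6: DF={L7,L8}
  L7: DF={L8}
  L8: DF={L1}

DF(L2) = ["L5", "L6", "L8"]

Answer: ["L5", "L6", "L8"]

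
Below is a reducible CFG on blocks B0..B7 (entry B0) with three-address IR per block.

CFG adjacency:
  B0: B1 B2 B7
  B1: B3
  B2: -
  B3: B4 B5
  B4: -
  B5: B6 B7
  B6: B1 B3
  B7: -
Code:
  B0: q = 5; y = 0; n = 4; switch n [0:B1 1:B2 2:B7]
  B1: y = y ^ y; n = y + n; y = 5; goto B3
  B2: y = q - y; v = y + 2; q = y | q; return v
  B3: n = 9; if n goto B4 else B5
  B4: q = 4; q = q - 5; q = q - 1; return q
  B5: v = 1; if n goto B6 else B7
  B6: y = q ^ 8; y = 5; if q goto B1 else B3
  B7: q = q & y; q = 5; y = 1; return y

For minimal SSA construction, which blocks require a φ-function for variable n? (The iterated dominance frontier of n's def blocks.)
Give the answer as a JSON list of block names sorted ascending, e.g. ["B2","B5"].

idom tree: B1←B0 B2←B0 B3←B1 B4←B3 B5←B3 B6←B5 B7←B0
Dom∩ at merges:
  B1: preds {B0,B6}: {B0} ∩ {B0,B1,B3,B5,B6} = {B0}; idom=B0
  B3: preds {B1,B6}: {B0,B1} ∩ {B0,B1,B3,B5,B6} = {B0,B1}; idom=B1
  B7: preds {B0,B5}: {B0} ∩ {B0,B1,B3,B5} = {B0}; idom=B0

DF derivation:
  B1←B0: walk · to B0
  B1←B6: walk B6→B5→B3→B1 to B0
  B3←B1: walk · to B1
  B3←B6: walk B6→B5→B3 to B1
  B7←B0: walk · to B0
  B7←B5: walk B5→B3→B1 to B0
  B0 → ∅
  B1 → {B1,B7}
  B2 → ∅
  B3 → {B1,B3,B7}
  B4 → ∅
  B5 → {B1,B3,B7}
  B6 → {B1,B3}
  B7 → ∅

φ for n: defs {B0,B1,B3}
  DF⁺ = {B1,B3,B7}

Answer: ["B1", "B3", "B7"]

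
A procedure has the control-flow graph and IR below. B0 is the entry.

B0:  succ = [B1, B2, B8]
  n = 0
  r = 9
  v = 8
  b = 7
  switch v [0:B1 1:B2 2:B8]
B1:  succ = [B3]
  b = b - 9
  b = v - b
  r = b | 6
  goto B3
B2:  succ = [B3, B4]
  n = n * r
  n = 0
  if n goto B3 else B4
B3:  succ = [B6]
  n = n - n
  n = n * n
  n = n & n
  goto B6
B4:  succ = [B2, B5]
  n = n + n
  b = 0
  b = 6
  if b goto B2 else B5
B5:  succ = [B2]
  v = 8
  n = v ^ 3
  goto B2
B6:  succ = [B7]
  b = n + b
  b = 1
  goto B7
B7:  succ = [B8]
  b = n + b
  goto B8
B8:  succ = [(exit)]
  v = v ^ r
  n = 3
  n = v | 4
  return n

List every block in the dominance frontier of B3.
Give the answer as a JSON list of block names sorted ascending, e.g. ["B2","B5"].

Answer: ["B8"]

Derivation:
idom tree: B1←B0 B2←B0 B3←B0 B4←B2 B5←B4 B6←B3 B7←B6 B8←B0
Dom∩ at merges:
  B2: preds {B0,B4,B5}: {B0} ∩ {B0,B2,B4} ∩ {B0,B2,B4,B5} = {B0}; idom=B0
  B3: preds {B1,B2}: {B0,B1} ∩ {B0,B2} = {B0}; idom=B0
  B8: preds {B0,B7}: {B0} ∩ {B0,B3,B6,B7} = {B0}; idom=B0

DF walk-up:
  join B2 pred B0: · stop@B0
  join B2 pred B4: B4→B2 stop@B0
  join B2 pred B5: B5→B4→B2 stop@B0
  join B3 pred B1: B1 stop@B0
  join B3 pred B2: B2 stop@B0
  join B8 pred B0: · stop@B0
  join B8 pred B7: B7→B6→B3 stop@B0
  B0 → ∅
  B1 → {B3}
  B2 → {B2,B3}
  B3 → {B8}
  B4 → {B2}
  B5 → {B2}
  B6 → {B8}
  B7 → {B8}
  B8 → ∅

DF(B3) = ["B8"]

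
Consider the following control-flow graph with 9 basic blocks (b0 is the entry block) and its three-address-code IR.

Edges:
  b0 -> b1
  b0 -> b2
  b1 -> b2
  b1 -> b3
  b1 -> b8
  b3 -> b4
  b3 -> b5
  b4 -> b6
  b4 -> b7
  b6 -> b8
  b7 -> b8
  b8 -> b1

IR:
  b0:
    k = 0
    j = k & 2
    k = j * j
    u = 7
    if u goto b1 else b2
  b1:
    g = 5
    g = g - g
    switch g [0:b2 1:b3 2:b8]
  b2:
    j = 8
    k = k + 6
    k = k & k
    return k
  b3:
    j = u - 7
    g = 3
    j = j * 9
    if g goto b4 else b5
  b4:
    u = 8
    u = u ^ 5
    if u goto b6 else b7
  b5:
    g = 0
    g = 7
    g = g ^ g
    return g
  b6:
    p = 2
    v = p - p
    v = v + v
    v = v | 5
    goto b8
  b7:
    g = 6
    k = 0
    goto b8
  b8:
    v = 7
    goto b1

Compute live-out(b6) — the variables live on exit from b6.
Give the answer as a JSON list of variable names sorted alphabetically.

Answer: ["k", "u"]

Working:
def/use:
  b0: {j,k,u} / ∅
  b1: {g} / ∅
  b2: {j,k} / {k}
  b3: {g,j} / {u}
  b4: {u} / ∅
  b5: {g} / ∅
  b6: {p,v} / ∅
  b7: {g,k} / ∅
  b8: {v} / ∅

Liveness:
  b0 li=∅ lo={k,u}
  b1 li={k,u} lo={k,u}
  b2 li={k} lo=∅
  b3 li={k,u} lo={k}
  b4 li={k} lo={k,u}
  b5 li=∅ lo=∅
  b6 li={k,u} lo={k,u}
  b7 li={u} lo={k,u}
  b8 li={k,u} lo={k,u}

live-out(b6) = ["k", "u"]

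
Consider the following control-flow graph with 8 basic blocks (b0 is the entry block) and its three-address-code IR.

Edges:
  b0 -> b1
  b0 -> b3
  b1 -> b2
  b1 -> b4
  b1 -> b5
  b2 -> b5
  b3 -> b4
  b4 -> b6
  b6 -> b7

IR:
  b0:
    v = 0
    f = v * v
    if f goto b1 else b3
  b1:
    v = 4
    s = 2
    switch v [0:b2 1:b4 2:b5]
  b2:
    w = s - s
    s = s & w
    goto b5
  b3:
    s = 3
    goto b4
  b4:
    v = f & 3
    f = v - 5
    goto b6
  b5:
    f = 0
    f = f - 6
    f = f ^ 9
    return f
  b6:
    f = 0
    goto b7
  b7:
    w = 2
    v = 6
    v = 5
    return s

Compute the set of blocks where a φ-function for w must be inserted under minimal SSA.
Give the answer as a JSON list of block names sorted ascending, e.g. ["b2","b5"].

Answer: ["b5"]

Derivation:
idom tree: b1←b0 b2←b1 b3←b0 b4←b0 b5←b1 b6←b4 b7←b6
Dom at joins:
  b4: preds {b1,b3}: {b0,b1} ∩ {b0,b3} = {b0}; idom=b0
  b5: preds {b1,b2}: {b0,b1} ∩ {b0,b1,b2} = {b0,b1}; idom=b1

Frontier:
  b4←b1: walk b1 to b0
  b4←b3: walk b3 to b0
  b5←b1: walk · to b1
  b5←b2: walk b2 to b1
  DF(b0)=∅
  DF(b1)={b4}
  DF(b2)={b5}
  DF(b3)={b4}
  DF(b4)=∅
  DF(b5)=∅
  DF(b6)=∅
  DF(b7)=∅

φ for w: defs {b2,b7}
  DF⁺ = {b5}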